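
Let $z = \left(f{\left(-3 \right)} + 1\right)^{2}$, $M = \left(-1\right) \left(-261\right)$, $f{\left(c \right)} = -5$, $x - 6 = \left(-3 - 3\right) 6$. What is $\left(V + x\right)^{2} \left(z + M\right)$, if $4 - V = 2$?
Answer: $217168$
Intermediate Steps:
$x = -30$ ($x = 6 + \left(-3 - 3\right) 6 = 6 - 36 = -30$)
$V = 2$ ($V = 4 - 2 = 2$)
$M = 261$
$z = 16$ ($z = \left(-5 + 1\right)^{2} = \left(-4\right)^{2} = 16$)
$\left(V + x\right)^{2} \left(z + M\right) = \left(2 - 30\right)^{2} \left(16 + 261\right) = \left(-28\right)^{2} \cdot 277 = 784 \cdot 277 = 217168$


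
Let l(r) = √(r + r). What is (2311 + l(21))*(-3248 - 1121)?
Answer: -10096759 - 4369*√42 ≈ -1.0125e+7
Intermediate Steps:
l(r) = √2*√r (l(r) = √(2*r) = √2*√r)
(2311 + l(21))*(-3248 - 1121) = (2311 + √2*√21)*(-3248 - 1121) = (2311 + √42)*(-4369) = -10096759 - 4369*√42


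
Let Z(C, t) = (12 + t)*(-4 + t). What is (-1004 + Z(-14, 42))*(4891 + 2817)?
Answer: 8077984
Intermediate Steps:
Z(C, t) = (-4 + t)*(12 + t)
(-1004 + Z(-14, 42))*(4891 + 2817) = (-1004 + (-48 + 42² + 8*42))*(4891 + 2817) = (-1004 + (-48 + 1764 + 336))*7708 = (-1004 + 2052)*7708 = 1048*7708 = 8077984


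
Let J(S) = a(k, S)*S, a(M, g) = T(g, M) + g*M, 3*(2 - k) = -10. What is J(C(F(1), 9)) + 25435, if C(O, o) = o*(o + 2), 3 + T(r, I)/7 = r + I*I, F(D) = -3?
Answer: 163947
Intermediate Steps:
k = 16/3 (k = 2 - ⅓*(-10) = 2 + 10/3 = 16/3 ≈ 5.3333)
T(r, I) = -21 + 7*r + 7*I² (T(r, I) = -21 + 7*(r + I*I) = -21 + 7*(r + I²) = -21 + (7*r + 7*I²) = -21 + 7*r + 7*I²)
C(O, o) = o*(2 + o)
a(M, g) = -21 + 7*g + 7*M² + M*g (a(M, g) = (-21 + 7*g + 7*M²) + g*M = (-21 + 7*g + 7*M²) + M*g = -21 + 7*g + 7*M² + M*g)
J(S) = S*(1603/9 + 37*S/3) (J(S) = (-21 + 7*S + 7*(16/3)² + 16*S/3)*S = (-21 + 7*S + 7*(256/9) + 16*S/3)*S = (-21 + 7*S + 1792/9 + 16*S/3)*S = (1603/9 + 37*S/3)*S = S*(1603/9 + 37*S/3))
J(C(F(1), 9)) + 25435 = (9*(2 + 9))*(1603 + 111*(9*(2 + 9)))/9 + 25435 = (9*11)*(1603 + 111*(9*11))/9 + 25435 = (⅑)*99*(1603 + 111*99) + 25435 = (⅑)*99*(1603 + 10989) + 25435 = (⅑)*99*12592 + 25435 = 138512 + 25435 = 163947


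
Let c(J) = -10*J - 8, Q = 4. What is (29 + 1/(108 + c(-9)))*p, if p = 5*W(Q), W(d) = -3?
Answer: -16533/38 ≈ -435.08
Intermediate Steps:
p = -15 (p = 5*(-3) = -15)
c(J) = -8 - 10*J
(29 + 1/(108 + c(-9)))*p = (29 + 1/(108 + (-8 - 10*(-9))))*(-15) = (29 + 1/(108 + (-8 + 90)))*(-15) = (29 + 1/(108 + 82))*(-15) = (29 + 1/190)*(-15) = (5511/190)*(-15) = -16533/38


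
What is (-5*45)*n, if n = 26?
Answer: -5850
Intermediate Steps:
(-5*45)*n = -5*45*26 = -225*26 = -5850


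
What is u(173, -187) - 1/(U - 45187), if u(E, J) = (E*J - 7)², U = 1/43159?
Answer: 2041964670270343207/1950225732 ≈ 1.0470e+9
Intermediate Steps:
U = 1/43159 ≈ 2.3170e-5
u(E, J) = (-7 + E*J)²
u(173, -187) - 1/(U - 45187) = (-7 + 173*(-187))² - 1/(1/43159 - 45187) = (-7 - 32351)² - 1/(-1950225732/43159) = (-32358)² - 1*(-43159/1950225732) = 1047040164 + 43159/1950225732 = 2041964670270343207/1950225732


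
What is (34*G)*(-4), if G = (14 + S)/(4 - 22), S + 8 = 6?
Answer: 272/3 ≈ 90.667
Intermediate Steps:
S = -2 (S = -8 + 6 = -2)
G = -⅔ (G = (14 - 2)/(4 - 22) = 12/(-18) = 12*(-1/18) = -⅔ ≈ -0.66667)
(34*G)*(-4) = (34*(-⅔))*(-4) = -68/3*(-4) = 272/3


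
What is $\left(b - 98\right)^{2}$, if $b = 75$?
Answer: $529$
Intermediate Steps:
$\left(b - 98\right)^{2} = \left(75 - 98\right)^{2} = \left(-23\right)^{2} = 529$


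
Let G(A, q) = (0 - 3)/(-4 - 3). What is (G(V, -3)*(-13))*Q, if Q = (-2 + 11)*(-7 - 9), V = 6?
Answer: 5616/7 ≈ 802.29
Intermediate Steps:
G(A, q) = 3/7 (G(A, q) = -3/(-7) = -3*(-⅐) = 3/7)
Q = -144 (Q = 9*(-16) = -144)
(G(V, -3)*(-13))*Q = ((3/7)*(-13))*(-144) = -39/7*(-144) = 5616/7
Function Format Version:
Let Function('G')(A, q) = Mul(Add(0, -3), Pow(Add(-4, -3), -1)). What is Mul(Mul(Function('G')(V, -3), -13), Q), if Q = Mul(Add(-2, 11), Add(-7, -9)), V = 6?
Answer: Rational(5616, 7) ≈ 802.29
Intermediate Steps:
Function('G')(A, q) = Rational(3, 7) (Function('G')(A, q) = Mul(-3, Pow(-7, -1)) = Mul(-3, Rational(-1, 7)) = Rational(3, 7))
Q = -144 (Q = Mul(9, -16) = -144)
Mul(Mul(Function('G')(V, -3), -13), Q) = Mul(Mul(Rational(3, 7), -13), -144) = Mul(Rational(-39, 7), -144) = Rational(5616, 7)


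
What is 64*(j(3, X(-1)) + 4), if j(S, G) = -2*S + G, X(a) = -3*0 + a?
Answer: -192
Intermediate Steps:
X(a) = a (X(a) = 0 + a = a)
j(S, G) = G - 2*S
64*(j(3, X(-1)) + 4) = 64*((-1 - 2*3) + 4) = 64*((-1 - 6) + 4) = 64*(-7 + 4) = 64*(-3) = -192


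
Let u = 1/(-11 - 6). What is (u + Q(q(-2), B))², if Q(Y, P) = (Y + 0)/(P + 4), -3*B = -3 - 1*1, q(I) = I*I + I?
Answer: 1849/18496 ≈ 0.099968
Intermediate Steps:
u = -1/17 (u = 1/(-17) = -1/17 ≈ -0.058824)
q(I) = I + I² (q(I) = I² + I = I + I²)
B = 4/3 (B = -(-3 - 1*1)/3 = -(-3 - 1)/3 = -⅓*(-4) = 4/3 ≈ 1.3333)
Q(Y, P) = Y/(4 + P)
(u + Q(q(-2), B))² = (-1/17 + (-2*(1 - 2))/(4 + 4/3))² = (-1/17 + (-2*(-1))/(16/3))² = (-1/17 + 2*(3/16))² = (-1/17 + 3/8)² = (43/136)² = 1849/18496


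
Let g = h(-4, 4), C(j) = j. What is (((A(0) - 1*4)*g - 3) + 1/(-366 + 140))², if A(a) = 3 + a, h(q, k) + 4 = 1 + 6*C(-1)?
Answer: 1836025/51076 ≈ 35.947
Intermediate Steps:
h(q, k) = -9 (h(q, k) = -4 + (1 + 6*(-1)) = -4 + (1 - 6) = -4 - 5 = -9)
g = -9
(((A(0) - 1*4)*g - 3) + 1/(-366 + 140))² = ((((3 + 0) - 1*4)*(-9) - 3) + 1/(-366 + 140))² = (((3 - 4)*(-9) - 3) + 1/(-226))² = ((-1*(-9) - 3) - 1/226)² = ((9 - 3) - 1/226)² = (6 - 1/226)² = (1355/226)² = 1836025/51076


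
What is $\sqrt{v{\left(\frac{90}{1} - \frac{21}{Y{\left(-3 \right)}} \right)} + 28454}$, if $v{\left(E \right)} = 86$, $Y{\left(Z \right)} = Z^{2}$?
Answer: $2 \sqrt{7135} \approx 168.94$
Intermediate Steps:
$\sqrt{v{\left(\frac{90}{1} - \frac{21}{Y{\left(-3 \right)}} \right)} + 28454} = \sqrt{86 + 28454} = \sqrt{28540} = 2 \sqrt{7135}$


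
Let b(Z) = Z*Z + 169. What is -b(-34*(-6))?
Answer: -41785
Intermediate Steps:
b(Z) = 169 + Z**2 (b(Z) = Z**2 + 169 = 169 + Z**2)
-b(-34*(-6)) = -(169 + (-34*(-6))**2) = -(169 + 204**2) = -(169 + 41616) = -1*41785 = -41785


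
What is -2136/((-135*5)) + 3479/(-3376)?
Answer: 1620937/759600 ≈ 2.1339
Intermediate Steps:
-2136/((-135*5)) + 3479/(-3376) = -2136/(-675) + 3479*(-1/3376) = -2136*(-1/675) - 3479/3376 = 712/225 - 3479/3376 = 1620937/759600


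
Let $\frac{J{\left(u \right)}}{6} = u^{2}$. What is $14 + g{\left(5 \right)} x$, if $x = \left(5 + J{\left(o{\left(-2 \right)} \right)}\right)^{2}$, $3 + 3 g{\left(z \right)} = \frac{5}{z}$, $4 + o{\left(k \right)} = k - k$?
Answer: $- \frac{20360}{3} \approx -6786.7$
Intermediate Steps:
$o{\left(k \right)} = -4$ ($o{\left(k \right)} = -4 + \left(k - k\right) = -4 + 0 = -4$)
$g{\left(z \right)} = -1 + \frac{5}{3 z}$ ($g{\left(z \right)} = -1 + \frac{5 \frac{1}{z}}{3} = -1 + \frac{5}{3 z}$)
$J{\left(u \right)} = 6 u^{2}$
$x = 10201$ ($x = \left(5 + 6 \left(-4\right)^{2}\right)^{2} = \left(5 + 6 \cdot 16\right)^{2} = \left(5 + 96\right)^{2} = 101^{2} = 10201$)
$14 + g{\left(5 \right)} x = 14 + \frac{\frac{5}{3} - 5}{5} \cdot 10201 = 14 + \frac{1}{5} \left(- \frac{10}{3}\right) 10201 = 14 - \frac{20402}{3} = - \frac{20360}{3}$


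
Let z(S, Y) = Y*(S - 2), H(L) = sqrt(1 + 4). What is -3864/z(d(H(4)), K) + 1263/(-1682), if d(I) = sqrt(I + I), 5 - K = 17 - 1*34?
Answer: -1263/1682 + 1932/(11*(2 - sqrt(2)*5**(1/4))) ≈ -1531.5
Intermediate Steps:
K = 22 (K = 5 - (17 - 1*34) = 5 - (17 - 34) = 5 - 1*(-17) = 5 + 17 = 22)
H(L) = sqrt(5)
d(I) = sqrt(2)*sqrt(I) (d(I) = sqrt(2*I) = sqrt(2)*sqrt(I))
z(S, Y) = Y*(-2 + S)
-3864/z(d(H(4)), K) + 1263/(-1682) = -3864*1/(22*(-2 + sqrt(2)*sqrt(sqrt(5)))) + 1263/(-1682) = -3864*1/(22*(-2 + sqrt(2)*5**(1/4))) + 1263*(-1/1682) = -3864/(-44 + 22*sqrt(2)*5**(1/4)) - 1263/1682 = -1263/1682 - 3864/(-44 + 22*sqrt(2)*5**(1/4))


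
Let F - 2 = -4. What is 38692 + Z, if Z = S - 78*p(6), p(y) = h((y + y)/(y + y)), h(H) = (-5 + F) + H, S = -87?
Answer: 39073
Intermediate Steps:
F = -2 (F = 2 - 4 = -2)
h(H) = -7 + H (h(H) = (-5 - 2) + H = -7 + H)
p(y) = -6 (p(y) = -7 + (y + y)/(y + y) = -7 + (2*y)/((2*y)) = -7 + (2*y)*(1/(2*y)) = -7 + 1 = -6)
Z = 381 (Z = -87 - 78*(-6) = -87 + 468 = 381)
38692 + Z = 38692 + 381 = 39073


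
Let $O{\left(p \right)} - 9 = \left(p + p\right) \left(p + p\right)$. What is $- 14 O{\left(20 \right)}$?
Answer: $-22526$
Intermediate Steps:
$O{\left(p \right)} = 9 + 4 p^{2}$ ($O{\left(p \right)} = 9 + \left(p + p\right) \left(p + p\right) = 9 + 2 p 2 p = 9 + 4 p^{2}$)
$- 14 O{\left(20 \right)} = - 14 \left(9 + 4 \cdot 20^{2}\right) = - 14 \left(9 + 4 \cdot 400\right) = - 14 \left(9 + 1600\right) = \left(-14\right) 1609 = -22526$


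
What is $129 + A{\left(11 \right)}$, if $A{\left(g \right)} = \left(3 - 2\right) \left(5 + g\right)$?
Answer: $145$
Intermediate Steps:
$A{\left(g \right)} = 5 + g$ ($A{\left(g \right)} = 1 \left(5 + g\right) = 5 + g$)
$129 + A{\left(11 \right)} = 129 + \left(5 + 11\right) = 129 + 16 = 145$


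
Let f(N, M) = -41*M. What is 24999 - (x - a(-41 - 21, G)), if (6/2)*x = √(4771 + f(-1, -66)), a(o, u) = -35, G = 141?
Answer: 24964 - √7477/3 ≈ 24935.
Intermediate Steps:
x = √7477/3 (x = √(4771 - 41*(-66))/3 = √(4771 + 2706)/3 = √7477/3 ≈ 28.823)
24999 - (x - a(-41 - 21, G)) = 24999 - (√7477/3 - 1*(-35)) = 24999 - (√7477/3 + 35) = 24999 - (35 + √7477/3) = 24999 + (-35 - √7477/3) = 24964 - √7477/3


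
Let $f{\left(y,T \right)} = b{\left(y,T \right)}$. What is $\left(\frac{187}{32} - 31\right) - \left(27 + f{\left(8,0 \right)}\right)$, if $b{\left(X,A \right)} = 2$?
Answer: $- \frac{1733}{32} \approx -54.156$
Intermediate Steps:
$f{\left(y,T \right)} = 2$
$\left(\frac{187}{32} - 31\right) - \left(27 + f{\left(8,0 \right)}\right) = \left(\frac{187}{32} - 31\right) - \left(27 + 2\right) = \left(187 \cdot \frac{1}{32} - 31\right) - 29 = \left(\frac{187}{32} - 31\right) - 29 = - \frac{805}{32} - 29 = - \frac{1733}{32}$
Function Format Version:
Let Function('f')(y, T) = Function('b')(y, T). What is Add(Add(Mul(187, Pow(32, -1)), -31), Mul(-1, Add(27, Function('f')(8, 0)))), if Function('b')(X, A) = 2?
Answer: Rational(-1733, 32) ≈ -54.156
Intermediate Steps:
Function('f')(y, T) = 2
Add(Add(Mul(187, Pow(32, -1)), -31), Mul(-1, Add(27, Function('f')(8, 0)))) = Add(Add(Mul(187, Pow(32, -1)), -31), Mul(-1, Add(27, 2))) = Add(Add(Mul(187, Rational(1, 32)), -31), Mul(-1, 29)) = Add(Add(Rational(187, 32), -31), -29) = Add(Rational(-805, 32), -29) = Rational(-1733, 32)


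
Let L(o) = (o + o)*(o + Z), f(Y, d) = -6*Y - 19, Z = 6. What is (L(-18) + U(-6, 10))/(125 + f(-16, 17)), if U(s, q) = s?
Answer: 213/101 ≈ 2.1089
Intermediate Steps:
f(Y, d) = -19 - 6*Y
L(o) = 2*o*(6 + o) (L(o) = (o + o)*(o + 6) = (2*o)*(6 + o) = 2*o*(6 + o))
(L(-18) + U(-6, 10))/(125 + f(-16, 17)) = (2*(-18)*(6 - 18) - 6)/(125 + (-19 - 6*(-16))) = (2*(-18)*(-12) - 6)/(125 + (-19 + 96)) = (432 - 6)/(125 + 77) = 426/202 = 426*(1/202) = 213/101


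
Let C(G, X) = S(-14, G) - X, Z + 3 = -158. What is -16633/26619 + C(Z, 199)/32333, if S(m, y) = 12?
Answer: -542772542/860672127 ≈ -0.63064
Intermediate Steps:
Z = -161 (Z = -3 - 158 = -161)
C(G, X) = 12 - X
-16633/26619 + C(Z, 199)/32333 = -16633/26619 + (12 - 1*199)/32333 = -16633*1/26619 + (12 - 199)*(1/32333) = -16633/26619 - 187*1/32333 = -16633/26619 - 187/32333 = -542772542/860672127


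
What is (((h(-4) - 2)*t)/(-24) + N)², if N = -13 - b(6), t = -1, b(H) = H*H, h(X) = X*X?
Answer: 337561/144 ≈ 2344.2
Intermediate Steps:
h(X) = X²
b(H) = H²
N = -49 (N = -13 - 1*6² = -13 - 1*36 = -13 - 36 = -49)
(((h(-4) - 2)*t)/(-24) + N)² = ((((-4)² - 2)*(-1))/(-24) - 49)² = (((16 - 2)*(-1))*(-1/24) - 49)² = ((14*(-1))*(-1/24) - 49)² = (-14*(-1/24) - 49)² = (7/12 - 49)² = (-581/12)² = 337561/144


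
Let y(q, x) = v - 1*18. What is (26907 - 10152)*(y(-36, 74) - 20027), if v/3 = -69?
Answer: -339322260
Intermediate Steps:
v = -207 (v = 3*(-69) = -207)
y(q, x) = -225 (y(q, x) = -207 - 1*18 = -207 - 18 = -225)
(26907 - 10152)*(y(-36, 74) - 20027) = (26907 - 10152)*(-225 - 20027) = 16755*(-20252) = -339322260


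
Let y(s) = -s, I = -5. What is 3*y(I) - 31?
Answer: -16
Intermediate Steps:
3*y(I) - 31 = 3*(-1*(-5)) - 31 = 3*5 - 31 = 15 - 31 = -16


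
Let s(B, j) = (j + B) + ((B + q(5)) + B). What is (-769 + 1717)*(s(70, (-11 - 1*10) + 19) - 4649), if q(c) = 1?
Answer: -4209120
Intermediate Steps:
s(B, j) = 1 + j + 3*B (s(B, j) = (j + B) + ((B + 1) + B) = (B + j) + ((1 + B) + B) = (B + j) + (1 + 2*B) = 1 + j + 3*B)
(-769 + 1717)*(s(70, (-11 - 1*10) + 19) - 4649) = (-769 + 1717)*((1 + ((-11 - 1*10) + 19) + 3*70) - 4649) = 948*((1 + ((-11 - 10) + 19) + 210) - 4649) = 948*((1 + (-21 + 19) + 210) - 4649) = 948*((1 - 2 + 210) - 4649) = 948*(209 - 4649) = 948*(-4440) = -4209120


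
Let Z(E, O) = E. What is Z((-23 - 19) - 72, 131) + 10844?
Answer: 10730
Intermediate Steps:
Z((-23 - 19) - 72, 131) + 10844 = ((-23 - 19) - 72) + 10844 = (-42 - 72) + 10844 = -114 + 10844 = 10730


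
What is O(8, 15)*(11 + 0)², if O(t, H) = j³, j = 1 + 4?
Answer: 15125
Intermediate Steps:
j = 5
O(t, H) = 125 (O(t, H) = 5³ = 125)
O(8, 15)*(11 + 0)² = 125*(11 + 0)² = 125*11² = 125*121 = 15125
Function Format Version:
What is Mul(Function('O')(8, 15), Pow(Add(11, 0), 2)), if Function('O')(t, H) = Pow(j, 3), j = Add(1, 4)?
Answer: 15125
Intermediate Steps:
j = 5
Function('O')(t, H) = 125 (Function('O')(t, H) = Pow(5, 3) = 125)
Mul(Function('O')(8, 15), Pow(Add(11, 0), 2)) = Mul(125, Pow(Add(11, 0), 2)) = Mul(125, Pow(11, 2)) = Mul(125, 121) = 15125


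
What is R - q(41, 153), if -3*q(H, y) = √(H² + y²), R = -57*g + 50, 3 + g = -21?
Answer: 1418 + √25090/3 ≈ 1470.8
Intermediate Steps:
g = -24 (g = -3 - 21 = -24)
R = 1418 (R = -57*(-24) + 50 = 1368 + 50 = 1418)
q(H, y) = -√(H² + y²)/3
R - q(41, 153) = 1418 - (-1)*√(41² + 153²)/3 = 1418 - (-1)*√(1681 + 23409)/3 = 1418 - (-1)*√25090/3 = 1418 + √25090/3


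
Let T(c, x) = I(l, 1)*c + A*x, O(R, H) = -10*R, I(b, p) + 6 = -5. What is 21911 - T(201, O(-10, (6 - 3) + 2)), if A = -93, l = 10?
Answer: 33422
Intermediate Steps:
I(b, p) = -11 (I(b, p) = -6 - 5 = -11)
T(c, x) = -93*x - 11*c (T(c, x) = -11*c - 93*x = -93*x - 11*c)
21911 - T(201, O(-10, (6 - 3) + 2)) = 21911 - (-(-930)*(-10) - 11*201) = 21911 - (-93*100 - 2211) = 21911 - (-9300 - 2211) = 21911 - 1*(-11511) = 21911 + 11511 = 33422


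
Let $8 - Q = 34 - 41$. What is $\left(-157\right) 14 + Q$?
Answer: $-2183$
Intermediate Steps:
$Q = 15$ ($Q = 8 - \left(34 - 41\right) = 8 - -7 = 8 + 7 = 15$)
$\left(-157\right) 14 + Q = \left(-157\right) 14 + 15 = -2198 + 15 = -2183$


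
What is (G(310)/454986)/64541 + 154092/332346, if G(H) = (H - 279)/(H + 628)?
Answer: 101057223874664591/217960465992833844 ≈ 0.46365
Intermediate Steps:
G(H) = (-279 + H)/(628 + H)
(G(310)/454986)/64541 + 154092/332346 = (((-279 + 310)/(628 + 310))/454986)/64541 + 154092/332346 = ((31/938)*(1/454986))*(1/64541) + 154092*(1/332346) = (((1/938)*31)*(1/454986))*(1/64541) + 25682/55391 = ((31/938)*(1/454986))*(1/64541) + 25682/55391 = (31/426776868)*(1/64541) + 25682/55391 = 31/27544605837588 + 25682/55391 = 101057223874664591/217960465992833844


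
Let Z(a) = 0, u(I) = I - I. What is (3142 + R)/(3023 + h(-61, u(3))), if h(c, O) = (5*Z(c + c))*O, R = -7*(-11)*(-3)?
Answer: 2911/3023 ≈ 0.96295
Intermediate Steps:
u(I) = 0
R = -231 (R = 77*(-3) = -231)
h(c, O) = 0 (h(c, O) = (5*0)*O = 0*O = 0)
(3142 + R)/(3023 + h(-61, u(3))) = (3142 - 231)/(3023 + 0) = 2911/3023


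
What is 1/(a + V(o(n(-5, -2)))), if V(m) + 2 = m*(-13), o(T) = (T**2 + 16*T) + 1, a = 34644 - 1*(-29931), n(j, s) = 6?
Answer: 1/62844 ≈ 1.5912e-5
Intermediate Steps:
a = 64575 (a = 34644 + 29931 = 64575)
o(T) = 1 + T**2 + 16*T
V(m) = -2 - 13*m (V(m) = -2 + m*(-13) = -2 - 13*m)
1/(a + V(o(n(-5, -2)))) = 1/(64575 + (-2 - 13*(1 + 6**2 + 16*6))) = 1/(64575 + (-2 - 13*(1 + 36 + 96))) = 1/(64575 + (-2 - 13*133)) = 1/(64575 + (-2 - 1729)) = 1/(64575 - 1731) = 1/62844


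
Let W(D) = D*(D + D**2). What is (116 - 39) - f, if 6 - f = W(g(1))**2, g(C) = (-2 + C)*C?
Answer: 71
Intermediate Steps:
g(C) = C*(-2 + C)
f = 6 (f = 6 - ((1*(-2 + 1))**2*(1 + 1*(-2 + 1)))**2 = 6 - ((1*(-1))**2*(1 + 1*(-1)))**2 = 6 - ((-1)**2*(1 - 1))**2 = 6 - (1*0)**2 = 6 - 1*0**2 = 6 - 1*0 = 6 + 0 = 6)
(116 - 39) - f = (116 - 39) - 1*6 = 77 - 6 = 71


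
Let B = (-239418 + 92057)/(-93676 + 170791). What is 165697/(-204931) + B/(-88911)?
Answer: -1136050033508114/1405083122173215 ≈ -0.80853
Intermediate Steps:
B = -147361/77115 ≈ -1.9109
165697/(-204931) + B/(-88911) = 165697/(-204931) - 147361/77115/(-88911) = 165697*(-1/204931) - 147361/77115*(-1/88911) = -165697/204931 + 147361/6856371765 = -1136050033508114/1405083122173215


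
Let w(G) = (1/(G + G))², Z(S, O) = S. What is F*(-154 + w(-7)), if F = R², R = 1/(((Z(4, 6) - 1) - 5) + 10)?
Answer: -30183/12544 ≈ -2.4062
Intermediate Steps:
R = ⅛ (R = 1/(((4 - 1) - 5) + 10) = 1/((3 - 5) + 10) = 1/(-2 + 10) = 1/8 = ⅛ ≈ 0.12500)
w(G) = 1/(4*G²) (w(G) = (1/(2*G))² = 1/(4*G²))
F = 1/64 (F = (⅛)² = 1/64 ≈ 0.015625)
F*(-154 + w(-7)) = (-154 + (¼)/(-7)²)/64 = (-154 + (¼)*(1/49))/64 = (-154 + 1/196)/64 = (1/64)*(-30183/196) = -30183/12544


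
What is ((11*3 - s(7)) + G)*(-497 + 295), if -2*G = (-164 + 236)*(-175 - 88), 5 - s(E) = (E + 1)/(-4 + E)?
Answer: -5756192/3 ≈ -1.9187e+6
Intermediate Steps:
s(E) = 5 - (1 + E)/(-4 + E) (s(E) = 5 - (E + 1)/(-4 + E) = 5 - (1 + E)/(-4 + E))
G = 9468 (G = -(-164 + 236)*(-175 - 88)/2 = -36*(-263) = -1/2*(-18936) = 9468)
((11*3 - s(7)) + G)*(-497 + 295) = ((11*3 - (-21 + 4*7)/(-4 + 7)) + 9468)*(-497 + 295) = ((33 - (-21 + 28)/3) + 9468)*(-202) = ((33 - 7/3) + 9468)*(-202) = (92/3 + 9468)*(-202) = (28496/3)*(-202) = -5756192/3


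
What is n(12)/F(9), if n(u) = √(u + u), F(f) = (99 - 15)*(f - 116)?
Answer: -√6/4494 ≈ -0.00054506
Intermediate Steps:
F(f) = -9744 + 84*f (F(f) = 84*(-116 + f) = -9744 + 84*f)
n(u) = √2*√u (n(u) = √(2*u) = √2*√u)
n(12)/F(9) = (√2*√12)/(-9744 + 84*9) = (√2*(2*√3))/(-9744 + 756) = (2*√6)/(-8988) = (2*√6)*(-1/8988) = -√6/4494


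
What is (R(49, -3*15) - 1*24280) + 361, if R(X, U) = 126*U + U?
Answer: -29634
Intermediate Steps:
R(X, U) = 127*U
(R(49, -3*15) - 1*24280) + 361 = (127*(-3*15) - 1*24280) + 361 = (127*(-45) - 24280) + 361 = (-5715 - 24280) + 361 = -29995 + 361 = -29634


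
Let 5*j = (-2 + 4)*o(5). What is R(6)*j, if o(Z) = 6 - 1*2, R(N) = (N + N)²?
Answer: 1152/5 ≈ 230.40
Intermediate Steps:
R(N) = 4*N² (R(N) = (2*N)² = 4*N²)
o(Z) = 4 (o(Z) = 6 - 2 = 4)
j = 8/5 (j = ((-2 + 4)*4)/5 = (2*4)/5 = (⅕)*8 = 8/5 ≈ 1.6000)
R(6)*j = (4*6²)*(8/5) = (4*36)*(8/5) = 144*(8/5) = 1152/5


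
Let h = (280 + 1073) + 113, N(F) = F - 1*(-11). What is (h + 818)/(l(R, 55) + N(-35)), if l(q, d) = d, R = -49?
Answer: 2284/31 ≈ 73.677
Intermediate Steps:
N(F) = 11 + F (N(F) = F + 11 = 11 + F)
h = 1466 (h = 1353 + 113 = 1466)
(h + 818)/(l(R, 55) + N(-35)) = (1466 + 818)/(55 + (11 - 35)) = 2284/(55 - 24) = 2284/31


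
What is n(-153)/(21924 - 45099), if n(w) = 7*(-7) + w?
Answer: 202/23175 ≈ 0.0087163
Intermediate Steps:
n(w) = -49 + w
n(-153)/(21924 - 45099) = (-49 - 153)/(21924 - 45099) = -202/(-23175) = -202*(-1/23175) = 202/23175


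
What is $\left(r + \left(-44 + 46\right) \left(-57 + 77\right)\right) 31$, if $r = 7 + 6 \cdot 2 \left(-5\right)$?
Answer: $-403$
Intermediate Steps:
$r = -53$ ($r = 7 + 12 \left(-5\right) = 7 - 60 = -53$)
$\left(r + \left(-44 + 46\right) \left(-57 + 77\right)\right) 31 = \left(-53 + \left(-44 + 46\right) \left(-57 + 77\right)\right) 31 = \left(-53 + 2 \cdot 20\right) 31 = \left(-53 + 40\right) 31 = \left(-13\right) 31 = -403$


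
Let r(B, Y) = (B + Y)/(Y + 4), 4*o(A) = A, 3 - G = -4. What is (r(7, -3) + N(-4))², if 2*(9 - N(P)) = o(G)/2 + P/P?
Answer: 37249/256 ≈ 145.50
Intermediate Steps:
G = 7 (G = 3 - 1*(-4) = 3 + 4 = 7)
o(A) = A/4
r(B, Y) = (B + Y)/(4 + Y)
N(P) = 129/16 (N(P) = 9 - (((¼)*7)/2 + P/P)/2 = 9 - ((7/4)*(½) + 1)/2 = 9 - (7/8 + 1)/2 = 9 - ½*15/8 = 9 - 15/16 = 129/16)
(r(7, -3) + N(-4))² = ((7 - 3)/(4 - 3) + 129/16)² = (4/1 + 129/16)² = (1*4 + 129/16)² = (4 + 129/16)² = (193/16)² = 37249/256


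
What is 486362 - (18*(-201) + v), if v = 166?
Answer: 489814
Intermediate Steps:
486362 - (18*(-201) + v) = 486362 - (18*(-201) + 166) = 486362 - (-3618 + 166) = 486362 - 1*(-3452) = 486362 + 3452 = 489814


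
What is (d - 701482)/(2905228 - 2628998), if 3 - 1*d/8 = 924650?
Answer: -4049329/138115 ≈ -29.319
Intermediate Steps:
d = -7397176 (d = 24 - 8*924650 = 24 - 7397200 = -7397176)
(d - 701482)/(2905228 - 2628998) = (-7397176 - 701482)/(2905228 - 2628998) = -8098658/276230 = -8098658*1/276230 = -4049329/138115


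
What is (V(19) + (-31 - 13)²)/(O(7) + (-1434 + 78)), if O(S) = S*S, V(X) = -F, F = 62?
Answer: -1874/1307 ≈ -1.4338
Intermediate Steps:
V(X) = -62 (V(X) = -1*62 = -62)
O(S) = S²
(V(19) + (-31 - 13)²)/(O(7) + (-1434 + 78)) = (-62 + (-31 - 13)²)/(7² + (-1434 + 78)) = (-62 + (-44)²)/(49 - 1356) = (-62 + 1936)/(-1307) = 1874*(-1/1307) = -1874/1307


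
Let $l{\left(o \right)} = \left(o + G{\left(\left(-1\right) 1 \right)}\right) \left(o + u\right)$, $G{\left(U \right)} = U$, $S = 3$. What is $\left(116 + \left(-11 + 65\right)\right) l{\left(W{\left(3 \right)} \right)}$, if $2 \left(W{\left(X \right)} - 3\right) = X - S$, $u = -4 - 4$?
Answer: $-1700$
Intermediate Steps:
$u = -8$ ($u = -4 - 4 = -8$)
$W{\left(X \right)} = \frac{3}{2} + \frac{X}{2}$ ($W{\left(X \right)} = 3 + \frac{X - 3}{2} = 3 + \frac{-3 + X}{2} = 3 + \left(- \frac{3}{2} + \frac{X}{2}\right) = \frac{3}{2} + \frac{X}{2}$)
$l{\left(o \right)} = \left(-1 + o\right) \left(-8 + o\right)$ ($l{\left(o \right)} = \left(o - 1\right) \left(o - 8\right) = \left(o - 1\right) \left(-8 + o\right) = \left(-1 + o\right) \left(-8 + o\right)$)
$\left(116 + \left(-11 + 65\right)\right) l{\left(W{\left(3 \right)} \right)} = \left(116 + \left(-11 + 65\right)\right) \left(8 + \left(\frac{3}{2} + \frac{1}{2} \cdot 3\right)^{2} - 9 \left(\frac{3}{2} + \frac{1}{2} \cdot 3\right)\right) = \left(116 + 54\right) \left(8 + \left(\frac{3}{2} + \frac{3}{2}\right)^{2} - 9 \left(\frac{3}{2} + \frac{3}{2}\right)\right) = 170 \left(8 + 3^{2} - 27\right) = 170 \left(8 + 9 - 27\right) = 170 \left(-10\right) = -1700$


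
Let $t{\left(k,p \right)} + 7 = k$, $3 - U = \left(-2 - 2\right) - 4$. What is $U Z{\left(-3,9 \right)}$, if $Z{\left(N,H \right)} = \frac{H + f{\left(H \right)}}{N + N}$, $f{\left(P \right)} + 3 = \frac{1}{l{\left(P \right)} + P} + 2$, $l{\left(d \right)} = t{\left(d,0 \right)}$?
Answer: $- \frac{89}{6} \approx -14.833$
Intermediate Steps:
$U = 11$ ($U = 3 - \left(\left(-2 - 2\right) - 4\right) = 3 - \left(-4 - 4\right) = 3 - -8 = 3 + 8 = 11$)
$t{\left(k,p \right)} = -7 + k$
$l{\left(d \right)} = -7 + d$
$f{\left(P \right)} = -1 + \frac{1}{-7 + 2 P}$ ($f{\left(P \right)} = -3 + \left(\frac{1}{\left(-7 + P\right) + P} + 2\right) = -3 + \left(\frac{1}{-7 + 2 P} + 2\right) = -3 + \left(2 + \frac{1}{-7 + 2 P}\right) = -1 + \frac{1}{-7 + 2 P}$)
$Z{\left(N,H \right)} = \frac{H + \frac{2 \left(4 - H\right)}{-7 + 2 H}}{2 N}$ ($Z{\left(N,H \right)} = \frac{H + \frac{2 \left(4 - H\right)}{-7 + 2 H}}{N + N} = \frac{H + \frac{2 \left(4 - H\right)}{-7 + 2 H}}{2 N}$)
$U Z{\left(-3,9 \right)} = 11 \frac{4 + 9^{2} - \frac{81}{2}}{\left(-3\right) \left(-7 + 2 \cdot 9\right)} = 11 \left(- \frac{4 + 81 - \frac{81}{2}}{3 \left(-7 + 18\right)}\right) = 11 \left(\left(- \frac{1}{3}\right) \frac{1}{11} \cdot \frac{89}{2}\right) = 11 \left(- \frac{89}{66}\right) = - \frac{89}{6}$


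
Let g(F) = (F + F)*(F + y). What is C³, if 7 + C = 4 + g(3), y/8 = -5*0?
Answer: 3375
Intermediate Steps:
y = 0 (y = 8*(-5*0) = 8*0 = 0)
g(F) = 2*F² (g(F) = (F + F)*(F + 0) = (2*F)*F = 2*F²)
C = 15 (C = -7 + (4 + 2*3²) = -7 + (4 + 2*9) = -7 + (4 + 18) = -7 + 22 = 15)
C³ = 15³ = 3375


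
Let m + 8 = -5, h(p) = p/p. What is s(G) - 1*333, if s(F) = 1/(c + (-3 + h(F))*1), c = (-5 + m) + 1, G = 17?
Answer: -6328/19 ≈ -333.05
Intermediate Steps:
h(p) = 1
m = -13 (m = -8 - 5 = -13)
c = -17 (c = (-5 - 13) + 1 = -18 + 1 = -17)
s(F) = -1/19 (s(F) = 1/(-17 + (-3 + 1)*1) = 1/(-17 - 2*1) = 1/(-17 - 2) = 1/(-19) = -1/19)
s(G) - 1*333 = -1/19 - 1*333 = -1/19 - 333 = -6328/19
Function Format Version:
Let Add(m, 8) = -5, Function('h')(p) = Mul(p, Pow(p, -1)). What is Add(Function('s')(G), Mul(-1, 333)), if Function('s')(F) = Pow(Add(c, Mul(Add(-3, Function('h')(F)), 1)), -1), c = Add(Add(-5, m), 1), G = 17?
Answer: Rational(-6328, 19) ≈ -333.05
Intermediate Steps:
Function('h')(p) = 1
m = -13 (m = Add(-8, -5) = -13)
c = -17 (c = Add(Add(-5, -13), 1) = Add(-18, 1) = -17)
Function('s')(F) = Rational(-1, 19) (Function('s')(F) = Pow(Add(-17, Mul(Add(-3, 1), 1)), -1) = Pow(Add(-17, Mul(-2, 1)), -1) = Pow(Add(-17, -2), -1) = Pow(-19, -1) = Rational(-1, 19))
Add(Function('s')(G), Mul(-1, 333)) = Add(Rational(-1, 19), Mul(-1, 333)) = Add(Rational(-1, 19), -333) = Rational(-6328, 19)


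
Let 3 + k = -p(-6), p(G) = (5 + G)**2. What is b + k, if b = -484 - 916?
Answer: -1404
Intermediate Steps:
b = -1400
k = -4 (k = -3 - (5 - 6)**2 = -3 - 1*(-1)**2 = -3 - 1*1 = -3 - 1 = -4)
b + k = -1400 - 4 = -1404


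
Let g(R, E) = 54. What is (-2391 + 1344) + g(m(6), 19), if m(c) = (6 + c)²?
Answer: -993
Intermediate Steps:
(-2391 + 1344) + g(m(6), 19) = (-2391 + 1344) + 54 = -1047 + 54 = -993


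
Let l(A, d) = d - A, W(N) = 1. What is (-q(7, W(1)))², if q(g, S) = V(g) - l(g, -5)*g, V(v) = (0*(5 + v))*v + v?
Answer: 8281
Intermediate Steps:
V(v) = v (V(v) = 0*v + v = 0 + v = v)
q(g, S) = g - g*(-5 - g) (q(g, S) = g - (-5 - g)*g = g - g*(-5 - g))
(-q(7, W(1)))² = (-7*(6 + 7))² = (-7*13)² = (-1*91)² = (-91)² = 8281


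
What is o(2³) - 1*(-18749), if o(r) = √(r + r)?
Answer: 18753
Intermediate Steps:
o(r) = √2*√r (o(r) = √(2*r) = √2*√r)
o(2³) - 1*(-18749) = √2*√(2³) - 1*(-18749) = √2*√8 + 18749 = √2*(2*√2) + 18749 = 4 + 18749 = 18753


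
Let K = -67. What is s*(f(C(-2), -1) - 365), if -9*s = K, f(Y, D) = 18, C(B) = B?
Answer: -23249/9 ≈ -2583.2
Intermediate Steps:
s = 67/9 (s = -⅑*(-67) = 67/9 ≈ 7.4444)
s*(f(C(-2), -1) - 365) = 67*(18 - 365)/9 = (67/9)*(-347) = -23249/9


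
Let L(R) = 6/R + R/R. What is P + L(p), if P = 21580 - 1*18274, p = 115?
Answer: 380311/115 ≈ 3307.1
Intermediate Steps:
L(R) = 1 + 6/R (L(R) = 6/R + 1 = 1 + 6/R)
P = 3306 (P = 21580 - 18274 = 3306)
P + L(p) = 3306 + (6 + 115)/115 = 3306 + (1/115)*121 = 3306 + 121/115 = 380311/115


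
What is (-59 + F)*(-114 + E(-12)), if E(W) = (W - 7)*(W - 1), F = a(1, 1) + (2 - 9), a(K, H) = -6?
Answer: -9576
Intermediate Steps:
F = -13 (F = -6 + (2 - 9) = -6 - 7 = -13)
E(W) = (-1 + W)*(-7 + W) (E(W) = (-7 + W)*(-1 + W) = (-1 + W)*(-7 + W))
(-59 + F)*(-114 + E(-12)) = (-59 - 13)*(-114 + (7 + (-12)² - 8*(-12))) = -72*(-114 + (7 + 144 + 96)) = -72*(-114 + 247) = -72*133 = -9576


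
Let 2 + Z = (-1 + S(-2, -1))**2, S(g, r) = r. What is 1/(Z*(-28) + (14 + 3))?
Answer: -1/39 ≈ -0.025641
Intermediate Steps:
Z = 2 (Z = -2 + (-1 - 1)**2 = -2 + (-2)**2 = -2 + 4 = 2)
1/(Z*(-28) + (14 + 3)) = 1/(2*(-28) + (14 + 3)) = 1/(-56 + 17) = 1/(-39) = -1/39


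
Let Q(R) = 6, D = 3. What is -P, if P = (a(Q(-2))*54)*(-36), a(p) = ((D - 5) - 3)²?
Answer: 48600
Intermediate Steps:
a(p) = 25 (a(p) = ((3 - 5) - 3)² = (-2 - 3)² = (-5)² = 25)
P = -48600 (P = (25*54)*(-36) = 1350*(-36) = -48600)
-P = -1*(-48600) = 48600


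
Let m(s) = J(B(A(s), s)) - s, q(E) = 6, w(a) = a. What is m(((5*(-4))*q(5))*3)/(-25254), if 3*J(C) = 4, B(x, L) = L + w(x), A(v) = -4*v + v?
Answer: -542/37881 ≈ -0.014308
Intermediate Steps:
A(v) = -3*v
B(x, L) = L + x
J(C) = 4/3 (J(C) = (⅓)*4 = 4/3)
m(s) = 4/3 - s
m(((5*(-4))*q(5))*3)/(-25254) = (4/3 - (5*(-4))*6*3)/(-25254) = (4/3 - (-20*6)*3)*(-1/25254) = (4/3 - (-120)*3)*(-1/25254) = (4/3 - 1*(-360))*(-1/25254) = (4/3 + 360)*(-1/25254) = (1084/3)*(-1/25254) = -542/37881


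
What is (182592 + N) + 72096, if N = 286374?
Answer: 541062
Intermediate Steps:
(182592 + N) + 72096 = (182592 + 286374) + 72096 = 468966 + 72096 = 541062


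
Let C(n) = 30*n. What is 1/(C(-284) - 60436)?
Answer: -1/68956 ≈ -1.4502e-5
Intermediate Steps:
1/(C(-284) - 60436) = 1/(30*(-284) - 60436) = 1/(-8520 - 60436) = 1/(-68956) = -1/68956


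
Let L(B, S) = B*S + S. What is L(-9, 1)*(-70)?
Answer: 560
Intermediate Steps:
L(B, S) = S + B*S
L(-9, 1)*(-70) = (1*(1 - 9))*(-70) = (1*(-8))*(-70) = -8*(-70) = 560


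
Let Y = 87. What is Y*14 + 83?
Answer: 1301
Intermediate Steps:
Y*14 + 83 = 87*14 + 83 = 1218 + 83 = 1301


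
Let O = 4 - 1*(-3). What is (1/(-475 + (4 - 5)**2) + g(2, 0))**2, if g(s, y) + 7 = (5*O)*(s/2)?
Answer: 176119441/224676 ≈ 783.88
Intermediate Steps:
O = 7 (O = 4 + 3 = 7)
g(s, y) = -7 + 35*s/2 (g(s, y) = -7 + (5*7)*(s/2) = -7 + 35*(s*(1/2)) = -7 + 35*(s/2) = -7 + 35*s/2)
(1/(-475 + (4 - 5)**2) + g(2, 0))**2 = (1/(-475 + (4 - 5)**2) + (-7 + (35/2)*2))**2 = (1/(-475 + (-1)**2) + (-7 + 35))**2 = (1/(-475 + 1) + 28)**2 = (1/(-474) + 28)**2 = (-1/474 + 28)**2 = (13271/474)**2 = 176119441/224676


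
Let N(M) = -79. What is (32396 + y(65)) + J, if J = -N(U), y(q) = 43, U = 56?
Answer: 32518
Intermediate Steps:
J = 79 (J = -1*(-79) = 79)
(32396 + y(65)) + J = (32396 + 43) + 79 = 32439 + 79 = 32518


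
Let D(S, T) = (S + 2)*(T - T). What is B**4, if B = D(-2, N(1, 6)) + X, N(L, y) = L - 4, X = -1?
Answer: 1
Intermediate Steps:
N(L, y) = -4 + L
D(S, T) = 0 (D(S, T) = (2 + S)*0 = 0)
B = -1 (B = 0 - 1 = -1)
B**4 = (-1)**4 = 1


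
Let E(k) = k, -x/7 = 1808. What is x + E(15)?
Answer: -12641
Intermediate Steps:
x = -12656 (x = -7*1808 = -12656)
x + E(15) = -12656 + 15 = -12641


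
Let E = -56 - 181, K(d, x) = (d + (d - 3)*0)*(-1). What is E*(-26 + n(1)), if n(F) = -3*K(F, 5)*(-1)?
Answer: 6873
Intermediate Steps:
K(d, x) = -d (K(d, x) = (d + (-3 + d)*0)*(-1) = (d + 0)*(-1) = d*(-1) = -d)
E = -237
n(F) = -3*F (n(F) = -(-3)*F*(-1) = (3*F)*(-1) = -3*F)
E*(-26 + n(1)) = -237*(-26 - 3*1) = -237*(-26 - 3) = -237*(-29) = 6873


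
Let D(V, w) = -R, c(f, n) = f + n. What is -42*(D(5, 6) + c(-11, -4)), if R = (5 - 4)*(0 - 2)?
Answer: 546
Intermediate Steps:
R = -2 (R = 1*(-2) = -2)
D(V, w) = 2 (D(V, w) = -1*(-2) = 2)
-42*(D(5, 6) + c(-11, -4)) = -42*(2 + (-11 - 4)) = -42*(2 - 15) = -42*(-13) = 546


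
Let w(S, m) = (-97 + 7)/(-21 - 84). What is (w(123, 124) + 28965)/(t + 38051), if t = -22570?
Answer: 202761/108367 ≈ 1.8711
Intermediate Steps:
w(S, m) = 6/7 (w(S, m) = -90/(-105) = -90*(-1/105) = 6/7)
(w(123, 124) + 28965)/(t + 38051) = (6/7 + 28965)/(-22570 + 38051) = (202761/7)/15481 = (202761/7)*(1/15481) = 202761/108367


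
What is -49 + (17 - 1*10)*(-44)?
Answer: -357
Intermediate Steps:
-49 + (17 - 1*10)*(-44) = -49 + (17 - 10)*(-44) = -49 + 7*(-44) = -49 - 308 = -357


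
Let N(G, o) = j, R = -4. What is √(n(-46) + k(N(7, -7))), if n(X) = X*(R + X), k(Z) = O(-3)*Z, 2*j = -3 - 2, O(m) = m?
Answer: √9230/2 ≈ 48.036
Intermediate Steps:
j = -5/2 (j = (-3 - 2)/2 = (½)*(-5) = -5/2 ≈ -2.5000)
N(G, o) = -5/2
k(Z) = -3*Z
n(X) = X*(-4 + X)
√(n(-46) + k(N(7, -7))) = √(-46*(-4 - 46) - 3*(-5/2)) = √(-46*(-50) + 15/2) = √(2300 + 15/2) = √(4615/2) = √9230/2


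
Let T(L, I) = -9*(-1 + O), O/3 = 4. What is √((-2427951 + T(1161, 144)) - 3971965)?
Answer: I*√6400015 ≈ 2529.8*I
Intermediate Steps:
O = 12 (O = 3*4 = 12)
T(L, I) = -99 (T(L, I) = -9*(-1 + 12) = -9*11 = -99)
√((-2427951 + T(1161, 144)) - 3971965) = √((-2427951 - 99) - 3971965) = √(-2428050 - 3971965) = √(-6400015) = I*√6400015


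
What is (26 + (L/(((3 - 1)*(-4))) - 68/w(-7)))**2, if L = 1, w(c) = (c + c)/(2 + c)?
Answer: 7921/3136 ≈ 2.5258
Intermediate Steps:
w(c) = 2*c/(2 + c) (w(c) = (2*c)/(2 + c) = 2*c/(2 + c))
(26 + (L/(((3 - 1)*(-4))) - 68/w(-7)))**2 = (26 + (1/((3 - 1)*(-4)) - 68/(2*(-7)/(2 - 7))))**2 = (26 + (1/(2*(-4)) - 68/(2*(-7)/(-5))))**2 = (26 + (1/(-8) - 68/(2*(-7)*(-1/5))))**2 = (26 + (1*(-1/8) - 68/14/5))**2 = (26 + (-1/8 - 68*5/14))**2 = (26 + (-1/8 - 170/7))**2 = (26 - 1367/56)**2 = (89/56)**2 = 7921/3136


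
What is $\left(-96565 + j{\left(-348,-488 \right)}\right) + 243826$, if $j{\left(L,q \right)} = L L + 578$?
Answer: $268943$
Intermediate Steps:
$j{\left(L,q \right)} = 578 + L^{2}$ ($j{\left(L,q \right)} = L^{2} + 578 = 578 + L^{2}$)
$\left(-96565 + j{\left(-348,-488 \right)}\right) + 243826 = \left(-96565 + \left(578 + \left(-348\right)^{2}\right)\right) + 243826 = \left(-96565 + \left(578 + 121104\right)\right) + 243826 = \left(-96565 + 121682\right) + 243826 = 25117 + 243826 = 268943$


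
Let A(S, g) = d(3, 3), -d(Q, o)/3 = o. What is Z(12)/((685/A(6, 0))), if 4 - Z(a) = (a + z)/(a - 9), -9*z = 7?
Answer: -7/2055 ≈ -0.0034063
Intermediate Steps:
z = -7/9 (z = -⅑*7 = -7/9 ≈ -0.77778)
d(Q, o) = -3*o
A(S, g) = -9 (A(S, g) = -3*3 = -9)
Z(a) = 4 - (-7/9 + a)/(-9 + a) (Z(a) = 4 - (a - 7/9)/(a - 9) = 4 - (-7/9 + a)/(-9 + a))
Z(12)/((685/A(6, 0))) = ((-317 + 27*12)/(9*(-9 + 12)))/((685/(-9))) = ((⅑)*(-317 + 324)/3)/((685*(-⅑))) = ((⅑)*(⅓)*7)/(-685/9) = (7/27)*(-9/685) = -7/2055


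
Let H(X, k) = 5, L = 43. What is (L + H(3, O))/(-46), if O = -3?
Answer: -24/23 ≈ -1.0435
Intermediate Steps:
(L + H(3, O))/(-46) = (43 + 5)/(-46) = -1/46*48 = -24/23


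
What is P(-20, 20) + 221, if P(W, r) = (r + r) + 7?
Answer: 268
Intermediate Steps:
P(W, r) = 7 + 2*r (P(W, r) = 2*r + 7 = 7 + 2*r)
P(-20, 20) + 221 = (7 + 2*20) + 221 = (7 + 40) + 221 = 47 + 221 = 268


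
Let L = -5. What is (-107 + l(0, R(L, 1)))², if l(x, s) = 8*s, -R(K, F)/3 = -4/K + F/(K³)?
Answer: 248094001/15625 ≈ 15878.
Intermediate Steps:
R(K, F) = 12/K - 3*F/K³ (R(K, F) = -3*(-4/K + F/(K³)) = -3*(-4/K + F/K³) = 12/K - 3*F/K³)
(-107 + l(0, R(L, 1)))² = (-107 + 8*(12/(-5) - 3*1/(-5)³))² = (-107 + 8*(12*(-⅕) - 3*1*(-1/125)))² = (-107 + 8*(-12/5 + 3/125))² = (-107 + 8*(-297/125))² = (-107 - 2376/125)² = (-15751/125)² = 248094001/15625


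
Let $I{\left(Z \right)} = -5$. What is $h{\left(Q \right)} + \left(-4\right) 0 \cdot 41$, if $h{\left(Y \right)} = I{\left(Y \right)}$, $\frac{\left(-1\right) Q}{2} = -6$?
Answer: $-5$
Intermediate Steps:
$Q = 12$ ($Q = \left(-2\right) \left(-6\right) = 12$)
$h{\left(Y \right)} = -5$
$h{\left(Q \right)} + \left(-4\right) 0 \cdot 41 = -5 + \left(-4\right) 0 \cdot 41 = -5 + 0 \cdot 41 = -5 + 0 = -5$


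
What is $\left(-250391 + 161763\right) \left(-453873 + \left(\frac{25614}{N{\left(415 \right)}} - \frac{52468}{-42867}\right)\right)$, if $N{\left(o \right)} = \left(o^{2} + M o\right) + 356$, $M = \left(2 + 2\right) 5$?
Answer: $\frac{311903344623914908100}{7753825827} \approx 4.0226 \cdot 10^{10}$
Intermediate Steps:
$M = 20$ ($M = 4 \cdot 5 = 20$)
$N{\left(o \right)} = 356 + o^{2} + 20 o$ ($N{\left(o \right)} = \left(o^{2} + 20 o\right) + 356 = 356 + o^{2} + 20 o$)
$\left(-250391 + 161763\right) \left(-453873 + \left(\frac{25614}{N{\left(415 \right)}} - \frac{52468}{-42867}\right)\right) = \left(-250391 + 161763\right) \left(-453873 + \left(\frac{25614}{356 + 415^{2} + 20 \cdot 415} - \frac{52468}{-42867}\right)\right) = - 88628 \left(-453873 + \left(\frac{25614}{356 + 172225 + 8300} - - \frac{52468}{42867}\right)\right) = - 88628 \left(-453873 + \left(\frac{25614}{180881} + \frac{52468}{42867}\right)\right) = - 88628 \left(-453873 + \frac{10588459646}{7753825827}\right) = \left(-88628\right) \left(- \frac{3519241601118325}{7753825827}\right) = \frac{311903344623914908100}{7753825827}$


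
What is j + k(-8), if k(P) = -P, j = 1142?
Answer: 1150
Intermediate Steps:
j + k(-8) = 1142 - 1*(-8) = 1142 + 8 = 1150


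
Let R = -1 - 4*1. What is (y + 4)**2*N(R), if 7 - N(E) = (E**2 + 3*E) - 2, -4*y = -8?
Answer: -36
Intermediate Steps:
y = 2 (y = -1/4*(-8) = 2)
R = -5 (R = -1 - 4 = -5)
N(E) = 9 - E**2 - 3*E (N(E) = 7 - ((E**2 + 3*E) - 2) = 7 - (-2 + E**2 + 3*E) = 7 + (2 - E**2 - 3*E) = 9 - E**2 - 3*E)
(y + 4)**2*N(R) = (2 + 4)**2*(9 - 1*(-5)**2 - 3*(-5)) = 6**2*(9 - 1*25 + 15) = 36*(9 - 25 + 15) = 36*(-1) = -36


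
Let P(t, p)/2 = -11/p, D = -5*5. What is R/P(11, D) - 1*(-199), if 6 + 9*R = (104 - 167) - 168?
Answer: 11159/66 ≈ 169.08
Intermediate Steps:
D = -25
R = -79/3 (R = -⅔ + ((104 - 167) - 168)/9 = -⅔ + (-63 - 168)/9 = -⅔ + (⅑)*(-231) = -⅔ - 77/3 = -79/3 ≈ -26.333)
P(t, p) = -22/p (P(t, p) = 2*(-11/p) = -22/p)
R/P(11, D) - 1*(-199) = -79/(3*((-22/(-25)))) - 1*(-199) = -79/(3*((-22*(-1/25)))) + 199 = -79/(3*22/25) + 199 = -79/3*25/22 + 199 = -1975/66 + 199 = 11159/66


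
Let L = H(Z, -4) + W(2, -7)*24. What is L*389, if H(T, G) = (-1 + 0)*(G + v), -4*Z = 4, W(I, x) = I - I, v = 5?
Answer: -389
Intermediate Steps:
W(I, x) = 0
Z = -1 (Z = -¼*4 = -1)
H(T, G) = -5 - G (H(T, G) = (-1 + 0)*(G + 5) = -(5 + G) = -5 - G)
L = -1 (L = (-5 - 1*(-4)) + 0*24 = (-5 + 4) + 0 = -1 + 0 = -1)
L*389 = -1*389 = -389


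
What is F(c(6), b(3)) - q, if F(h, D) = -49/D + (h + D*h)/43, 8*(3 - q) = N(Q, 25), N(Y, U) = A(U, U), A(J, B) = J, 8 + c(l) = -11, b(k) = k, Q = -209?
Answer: -18551/1032 ≈ -17.976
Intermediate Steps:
c(l) = -19 (c(l) = -8 - 11 = -19)
N(Y, U) = U
q = -⅛ (q = 3 - ⅛*25 = 3 - 25/8 = -⅛ ≈ -0.12500)
F(h, D) = -49/D + h/43 + D*h/43 (F(h, D) = -49/D + (h + D*h)*(1/43) = -49/D + (h/43 + D*h/43) = -49/D + h/43 + D*h/43)
F(c(6), b(3)) - q = (1/43)*(-2107 + 3*(-19)*(1 + 3))/3 - 1*(-⅛) = (1/43)*(⅓)*(-2107 + 3*(-19)*4) + ⅛ = (1/43)*(⅓)*(-2107 - 228) + ⅛ = (1/43)*(⅓)*(-2335) + ⅛ = -2335/129 + ⅛ = -18551/1032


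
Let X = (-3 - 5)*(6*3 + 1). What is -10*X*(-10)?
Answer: -15200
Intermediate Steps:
X = -152 (X = -8*(18 + 1) = -8*19 = -152)
-10*X*(-10) = -10*(-152)*(-10) = 1520*(-10) = -15200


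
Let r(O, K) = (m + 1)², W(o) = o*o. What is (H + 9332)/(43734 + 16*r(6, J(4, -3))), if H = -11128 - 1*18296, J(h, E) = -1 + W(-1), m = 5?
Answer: -10046/22155 ≈ -0.45344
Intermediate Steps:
W(o) = o²
J(h, E) = 0 (J(h, E) = -1 + (-1)² = -1 + 1 = 0)
r(O, K) = 36 (r(O, K) = (5 + 1)² = 6² = 36)
H = -29424 (H = -11128 - 18296 = -29424)
(H + 9332)/(43734 + 16*r(6, J(4, -3))) = (-29424 + 9332)/(43734 + 16*36) = -20092/(43734 + 576) = -20092/44310 = -20092*1/44310 = -10046/22155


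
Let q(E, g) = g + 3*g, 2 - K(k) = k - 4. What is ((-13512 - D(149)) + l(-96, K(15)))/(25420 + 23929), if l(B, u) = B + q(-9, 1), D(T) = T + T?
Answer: -13902/49349 ≈ -0.28171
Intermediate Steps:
K(k) = 6 - k (K(k) = 2 - (k - 4) = 2 - (-4 + k) = 2 + (4 - k) = 6 - k)
D(T) = 2*T
q(E, g) = 4*g
l(B, u) = 4 + B (l(B, u) = B + 4*1 = B + 4 = 4 + B)
((-13512 - D(149)) + l(-96, K(15)))/(25420 + 23929) = ((-13512 - 2*149) + (4 - 96))/(25420 + 23929) = ((-13512 - 1*298) - 92)/49349 = ((-13512 - 298) - 92)*(1/49349) = (-13810 - 92)*(1/49349) = -13902*1/49349 = -13902/49349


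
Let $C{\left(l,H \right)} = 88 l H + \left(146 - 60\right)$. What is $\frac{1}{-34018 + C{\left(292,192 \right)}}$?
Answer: $\frac{1}{4899700} \approx 2.0409 \cdot 10^{-7}$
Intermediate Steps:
$C{\left(l,H \right)} = 86 + 88 H l$ ($C{\left(l,H \right)} = 88 H l + 86 = 86 + 88 H l$)
$\frac{1}{-34018 + C{\left(292,192 \right)}} = \frac{1}{-34018 + \left(86 + 88 \cdot 192 \cdot 292\right)} = \frac{1}{-34018 + \left(86 + 4933632\right)} = \frac{1}{-34018 + 4933718} = \frac{1}{4899700}$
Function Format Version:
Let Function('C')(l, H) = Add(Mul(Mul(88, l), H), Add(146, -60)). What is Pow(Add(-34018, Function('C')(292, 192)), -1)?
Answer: Rational(1, 4899700) ≈ 2.0409e-7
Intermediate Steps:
Function('C')(l, H) = Add(86, Mul(88, H, l)) (Function('C')(l, H) = Add(Mul(88, H, l), 86) = Add(86, Mul(88, H, l)))
Pow(Add(-34018, Function('C')(292, 192)), -1) = Pow(Add(-34018, Add(86, Mul(88, 192, 292))), -1) = Pow(Add(-34018, Add(86, 4933632)), -1) = Pow(Add(-34018, 4933718), -1) = Pow(4899700, -1) = Rational(1, 4899700)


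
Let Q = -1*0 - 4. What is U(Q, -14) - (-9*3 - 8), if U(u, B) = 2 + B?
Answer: 23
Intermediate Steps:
Q = -4 (Q = 0 - 4 = -4)
U(Q, -14) - (-9*3 - 8) = (2 - 14) - (-9*3 - 8) = -12 - (-27 - 8) = -12 - 1*(-35) = -12 + 35 = 23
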